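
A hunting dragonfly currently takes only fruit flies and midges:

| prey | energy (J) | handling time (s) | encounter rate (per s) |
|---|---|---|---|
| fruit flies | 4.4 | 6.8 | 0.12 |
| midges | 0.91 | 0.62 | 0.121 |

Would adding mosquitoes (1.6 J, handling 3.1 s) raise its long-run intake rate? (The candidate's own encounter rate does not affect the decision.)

Yes

Intake rate on the current diet: R = (0.12×4.4 + 0.121×0.91) / (1 + 0.12×6.8 + 0.121×0.62) = 0.6381/1.891 = 0.3374 J/s.
mosquitoes: E/h = 1.6/3.1 = 0.5161 J/s.
0.5161 > 0.3374, so adding mosquitoes raises the average — include it.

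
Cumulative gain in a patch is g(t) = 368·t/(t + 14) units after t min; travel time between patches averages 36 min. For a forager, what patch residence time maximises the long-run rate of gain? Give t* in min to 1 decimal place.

Maximise g(t)/(T+t): set derivative to zero → g'(t)(T+t) = g(t).
g'(t) = 368·14/(t + 14)². Setting 368·14/(t+14)² = 368t/[(t+14)(36+t)] gives 14(36+t) = t(t+14), so t² = 14×36 = 504.
t* = √504 = 22.45 min.

22.4 min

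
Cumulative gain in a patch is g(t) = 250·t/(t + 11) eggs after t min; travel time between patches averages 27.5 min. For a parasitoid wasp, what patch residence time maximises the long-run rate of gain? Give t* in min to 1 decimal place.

17.4 min

Optimal t* satisfies g'(t*) = g(t*)/(T + t*).
g'(t) = 250·11/(t + 11)². Setting 250·11/(t+11)² = 250t/[(t+11)(27.5+t)] gives 11(27.5+t) = t(t+11), so t² = 11×27.5 = 302.5.
t* = √302.5 = 17.39 min.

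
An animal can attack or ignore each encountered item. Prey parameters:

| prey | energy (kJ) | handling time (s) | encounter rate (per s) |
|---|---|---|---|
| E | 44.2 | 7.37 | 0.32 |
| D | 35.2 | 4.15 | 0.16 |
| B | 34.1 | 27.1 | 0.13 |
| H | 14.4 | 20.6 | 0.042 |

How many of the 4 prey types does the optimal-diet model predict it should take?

2

Rank by E/h (kJ/s): D 8.48, E 6, B 1.26, H 0.699. Include each in turn until the next type's E/h falls below the running intake rate.
Rate on top 1: 3.385. E: 6 > 3.385 → include.
Rate on top 2: 4.916. B: 1.26 < 4.916 → exclude; stop.
Optimal diet: D, E — 2 of 4 types.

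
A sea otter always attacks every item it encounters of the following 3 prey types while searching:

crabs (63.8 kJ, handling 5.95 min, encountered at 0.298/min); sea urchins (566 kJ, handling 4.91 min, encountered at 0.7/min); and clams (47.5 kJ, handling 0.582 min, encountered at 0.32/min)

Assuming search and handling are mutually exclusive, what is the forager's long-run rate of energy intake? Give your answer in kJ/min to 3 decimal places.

67.290 kJ/min

Energy encountered per unit search time: 0.298×63.8 + 0.7×566 + 0.32×47.5 = 430.4 kJ/min.
Handling time per unit search time: 0.298×5.95 + 0.7×4.91 + 0.32×0.582 = 5.396.
Rate = 430.4/(1 + 5.396) = 67.29 kJ/min.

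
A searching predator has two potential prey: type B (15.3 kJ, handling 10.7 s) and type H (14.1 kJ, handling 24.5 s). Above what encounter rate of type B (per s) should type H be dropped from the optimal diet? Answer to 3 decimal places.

0.063 per s

Drop type H once their profitability E₂/h₂ falls below the rate achievable on type B alone: E₂/h₂ = λE₁/(1 + λh₁).
Solve for λ: λE₁h₂ = E₂(1 + λh₁) → λ(E₁h₂ − E₂h₁) = E₂ → λ = E₂/(E₁h₂ − E₂h₁).
λ = 14.1/(15.3×24.5 − 14.1×10.7) = 14.1/224 = 0.06295 per s.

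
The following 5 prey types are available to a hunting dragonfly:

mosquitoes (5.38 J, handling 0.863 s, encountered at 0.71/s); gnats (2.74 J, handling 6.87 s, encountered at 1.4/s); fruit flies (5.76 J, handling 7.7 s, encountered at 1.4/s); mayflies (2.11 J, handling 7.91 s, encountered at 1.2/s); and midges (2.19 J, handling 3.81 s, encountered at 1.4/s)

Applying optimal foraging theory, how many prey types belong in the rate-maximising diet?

1

Rank by E/h (J/s): mosquitoes 6.23, fruit flies 0.748, midges 0.575, gnats 0.399, mayflies 0.267. Include each in turn until the next type's E/h falls below the running intake rate.
Rate on top 1: 2.369. fruit flies: 0.748 < 2.369 → exclude; stop.
Optimal diet: mosquitoes — 1 of 5 types.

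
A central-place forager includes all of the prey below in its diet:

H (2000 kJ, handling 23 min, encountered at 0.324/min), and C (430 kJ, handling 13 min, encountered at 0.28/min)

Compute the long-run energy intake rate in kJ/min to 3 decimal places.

63.546 kJ/min

Energy encountered per unit search time: 0.324×2000 + 0.28×430 = 768.4 kJ/min.
Handling time per unit search time: 0.324×23 + 0.28×13 = 11.09.
Rate = 768.4/(1 + 11.09) = 63.55 kJ/min.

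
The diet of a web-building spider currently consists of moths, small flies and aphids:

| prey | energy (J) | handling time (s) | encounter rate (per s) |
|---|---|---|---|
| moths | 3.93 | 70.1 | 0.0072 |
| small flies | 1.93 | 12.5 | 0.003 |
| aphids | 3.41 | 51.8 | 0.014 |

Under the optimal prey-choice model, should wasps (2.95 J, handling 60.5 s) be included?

Yes

On moths, small flies and aphids alone, R = ΣλE/(1+Σλh) = 0.08183/2.267 = 0.03609 J/s.
Profitability of wasps: 2.95/60.5 = 0.04876 J/s.
Since 0.04876 > R, including wasps increases the long-run rate.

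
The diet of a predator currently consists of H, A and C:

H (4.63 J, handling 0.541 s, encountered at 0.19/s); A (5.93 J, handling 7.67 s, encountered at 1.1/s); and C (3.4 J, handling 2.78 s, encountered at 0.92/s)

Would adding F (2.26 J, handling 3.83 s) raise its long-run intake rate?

No

Current rate: (0.19×4.63 + 1.1×5.93 + 0.92×3.4)/(1 + 0.19×0.541 + 1.1×7.67 + 0.92×2.78) = 0.8705 J/s.
Profitability of F: 2.26/3.83 = 0.5901 J/s.
Since 0.5901 < R, time spent handling F is better spent searching.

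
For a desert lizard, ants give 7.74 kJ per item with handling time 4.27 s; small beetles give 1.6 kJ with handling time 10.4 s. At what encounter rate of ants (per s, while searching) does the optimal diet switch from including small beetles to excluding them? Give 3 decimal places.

At the threshold, the rate on ants alone equals the profitability of small beetles: λ·7.74/(1 + λ·4.27) = 1.6/10.4 = 0.1538.
Rearranging, λ(7.74 − 0.1538×4.27) = 0.1538, so λ = 0.1538/7.083 = 0.02172 per s.

0.022 per s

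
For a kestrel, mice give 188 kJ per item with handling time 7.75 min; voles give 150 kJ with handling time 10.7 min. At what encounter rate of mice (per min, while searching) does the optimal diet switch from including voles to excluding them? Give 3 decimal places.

Drop voles once their profitability E₂/h₂ falls below the rate achievable on mice alone: E₂/h₂ = λE₁/(1 + λh₁).
Solve for λ: λE₁h₂ = E₂(1 + λh₁) → λ(E₁h₂ − E₂h₁) = E₂ → λ = E₂/(E₁h₂ − E₂h₁).
λ = 150/(188×10.7 − 150×7.75) = 150/849.1 = 0.1767 per min.

0.177 per min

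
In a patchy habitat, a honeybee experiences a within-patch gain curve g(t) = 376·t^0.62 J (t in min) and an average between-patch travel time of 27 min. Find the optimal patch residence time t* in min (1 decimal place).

By the marginal value theorem, leave when the instantaneous gain rate g'(t) equals the habitat-wide average g(t)/(T + t).
g'(t) = 0.62·376·t^-0.38. Setting 0.62·376·t^-0.38 = 376·t^0.62/(27+t) gives 0.62(27+t) = t, so 0.38·t = 0.62×27.
t* = 0.62×27/0.38 = 44.05 min.

44.1 min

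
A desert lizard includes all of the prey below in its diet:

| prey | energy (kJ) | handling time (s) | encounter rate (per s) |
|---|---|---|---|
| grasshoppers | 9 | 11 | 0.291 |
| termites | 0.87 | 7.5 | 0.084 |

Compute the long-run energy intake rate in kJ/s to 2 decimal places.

0.56 kJ/s

R = (0.291×9 + 0.084×0.87) / (1 + 0.291×11 + 0.084×7.5) = 2.692/4.831 = 0.5573 kJ/s.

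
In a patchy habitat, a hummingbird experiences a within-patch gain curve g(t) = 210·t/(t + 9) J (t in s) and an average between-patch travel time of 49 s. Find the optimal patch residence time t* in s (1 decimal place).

21.0 s

By the marginal value theorem, leave when the instantaneous gain rate g'(t) equals the habitat-wide average g(t)/(T + t).
g'(t) = 210·9/(t + 9)². Setting 210·9/(t+9)² = 210t/[(t+9)(49+t)] gives 9(49+t) = t(t+9), so t² = 9×49 = 441.
t* = √441 = 21 s.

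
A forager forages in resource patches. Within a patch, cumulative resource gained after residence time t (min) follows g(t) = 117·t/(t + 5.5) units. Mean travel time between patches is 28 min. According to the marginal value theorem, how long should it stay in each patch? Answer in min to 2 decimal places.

Maximise g(t)/(T+t): set derivative to zero → g'(t)(T+t) = g(t).
g'(t) = 117·5.5/(t + 5.5)². Setting 117·5.5/(t+5.5)² = 117t/[(t+5.5)(28+t)] gives 5.5(28+t) = t(t+5.5), so t² = 5.5×28 = 154.
t* = √154 = 12.41 min.

12.41 min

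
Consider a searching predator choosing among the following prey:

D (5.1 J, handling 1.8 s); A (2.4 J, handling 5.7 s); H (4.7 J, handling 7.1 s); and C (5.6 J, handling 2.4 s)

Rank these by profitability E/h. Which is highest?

D

In descending order of E/h:
D: 5.1/1.8 = 2.83 J/s
C: 5.6/2.4 = 2.33 J/s
H: 4.7/7.1 = 0.662 J/s
A: 2.4/5.7 = 0.421 J/s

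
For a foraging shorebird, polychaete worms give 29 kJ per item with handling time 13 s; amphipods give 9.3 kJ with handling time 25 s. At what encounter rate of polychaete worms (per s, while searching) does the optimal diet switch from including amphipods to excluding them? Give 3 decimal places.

Drop amphipods once their profitability E₂/h₂ falls below the rate achievable on polychaete worms alone: E₂/h₂ = λE₁/(1 + λh₁).
Solve for λ: λE₁h₂ = E₂(1 + λh₁) → λ(E₁h₂ − E₂h₁) = E₂ → λ = E₂/(E₁h₂ − E₂h₁).
λ = 9.3/(29×25 − 9.3×13) = 9.3/604.1 = 0.01539 per s.

0.015 per s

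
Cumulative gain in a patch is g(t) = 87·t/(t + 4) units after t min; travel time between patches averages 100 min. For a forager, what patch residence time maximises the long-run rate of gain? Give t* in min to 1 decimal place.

Optimal t* satisfies g'(t*) = g(t*)/(T + t*).
g'(t) = 87·4/(t + 4)². Setting 87·4/(t+4)² = 87t/[(t+4)(100+t)] gives 4(100+t) = t(t+4), so t² = 4×100 = 400.
t* = √400 = 20 min.

20.0 min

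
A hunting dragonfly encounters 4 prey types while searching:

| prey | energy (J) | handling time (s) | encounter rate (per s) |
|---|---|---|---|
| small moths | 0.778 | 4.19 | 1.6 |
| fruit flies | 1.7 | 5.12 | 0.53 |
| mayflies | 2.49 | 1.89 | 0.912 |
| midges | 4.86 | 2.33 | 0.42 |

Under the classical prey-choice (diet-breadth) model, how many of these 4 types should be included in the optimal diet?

Rank by E/h (J/s): midges 2.09, mayflies 1.32, fruit flies 0.332, small moths 0.186. Include each in turn until the next type's E/h falls below the running intake rate.
Rate on top 1: 1.032. mayflies: 1.32 > 1.032 → include.
Rate on top 2: 1.165. fruit flies: 0.332 < 1.165 → exclude; stop.
Optimal diet: midges, mayflies — 2 of 4 types.

2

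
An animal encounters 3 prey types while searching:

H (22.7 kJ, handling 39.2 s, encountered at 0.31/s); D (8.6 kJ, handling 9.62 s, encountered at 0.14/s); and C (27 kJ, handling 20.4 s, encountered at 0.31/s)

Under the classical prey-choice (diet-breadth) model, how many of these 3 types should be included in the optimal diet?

1

Profitabilities (E/h, kJ/s): C 1.32, D 0.894, H 0.579. Add prey in this order while the next type's profitability exceeds the intake rate on those already taken.
Rate on top 1: 1.143. D: 0.894 < 1.143 → exclude; stop.
Optimal diet: C — 1 of 3 types.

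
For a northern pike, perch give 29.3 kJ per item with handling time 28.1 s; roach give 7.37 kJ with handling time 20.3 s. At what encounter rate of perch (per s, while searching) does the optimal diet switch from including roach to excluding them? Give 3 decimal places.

At the threshold, the rate on perch alone equals the profitability of roach: λ·29.3/(1 + λ·28.1) = 7.37/20.3 = 0.3631.
Rearranging, λ(29.3 − 0.3631×28.1) = 0.3631, so λ = 0.3631/19.1 = 0.01901 per s.

0.019 per s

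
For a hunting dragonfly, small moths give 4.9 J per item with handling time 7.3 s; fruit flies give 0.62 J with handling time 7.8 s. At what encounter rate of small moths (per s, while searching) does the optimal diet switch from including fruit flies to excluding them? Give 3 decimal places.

0.018 per s

At the threshold, the rate on small moths alone equals the profitability of fruit flies: λ·4.9/(1 + λ·7.3) = 0.62/7.8 = 0.07949.
Rearranging, λ(4.9 − 0.07949×7.3) = 0.07949, so λ = 0.07949/4.32 = 0.0184 per s.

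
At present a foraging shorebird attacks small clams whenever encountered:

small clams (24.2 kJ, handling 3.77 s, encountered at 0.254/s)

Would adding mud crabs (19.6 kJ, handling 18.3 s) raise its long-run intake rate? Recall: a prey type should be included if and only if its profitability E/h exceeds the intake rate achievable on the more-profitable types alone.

No

Intake rate on the current diet: R = (0.254×24.2) / (1 + 0.254×3.77) = 6.147/1.958 = 3.14 kJ/s.
Profitability of mud crabs: 19.6/18.3 = 1.071 kJ/s.
1.071 < 3.14, so adding mud crabs would lower the average — exclude it.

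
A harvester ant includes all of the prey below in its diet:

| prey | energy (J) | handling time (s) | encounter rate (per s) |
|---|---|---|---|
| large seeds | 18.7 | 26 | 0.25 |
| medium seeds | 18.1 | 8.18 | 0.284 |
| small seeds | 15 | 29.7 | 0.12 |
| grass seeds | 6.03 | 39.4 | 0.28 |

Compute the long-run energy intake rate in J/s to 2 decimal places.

Energy encountered per unit search time: 0.25×18.7 + 0.284×18.1 + 0.12×15 + 0.28×6.03 = 13.3 J/s.
Handling time per unit search time: 0.25×26 + 0.284×8.18 + 0.12×29.7 + 0.28×39.4 = 23.42.
Rate = 13.3/(1 + 23.42) = 0.5448 J/s.

0.54 J/s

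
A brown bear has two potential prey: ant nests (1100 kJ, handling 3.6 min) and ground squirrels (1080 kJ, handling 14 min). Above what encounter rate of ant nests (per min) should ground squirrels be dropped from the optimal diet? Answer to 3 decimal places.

0.094 per min

The zero-one rule: include ground squirrels iff E₂/h₂ > λE₁/(1+λh₁). Equality gives the switch point.
λE₁h₂ = E₂ + λE₂h₁ ⇒ λ = E₂/(E₁h₂ − E₂h₁) = 1080/(1.54e+04 − 3888) = 0.09382 per min.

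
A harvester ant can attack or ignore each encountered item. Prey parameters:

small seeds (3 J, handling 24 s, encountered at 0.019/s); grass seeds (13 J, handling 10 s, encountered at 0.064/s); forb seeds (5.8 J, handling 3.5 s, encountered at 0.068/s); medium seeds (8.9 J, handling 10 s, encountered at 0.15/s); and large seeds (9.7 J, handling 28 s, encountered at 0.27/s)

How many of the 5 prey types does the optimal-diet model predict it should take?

3

Rank by E/h (J/s): forb seeds 1.66, grass seeds 1.3, medium seeds 0.89, large seeds 0.346, small seeds 0.125. Include each in turn until the next type's E/h falls below the running intake rate.
Rate on top 1: 0.3186. grass seeds: 1.3 > 0.3186 → include.
Rate on top 2: 0.653. medium seeds: 0.89 > 0.653 → include.
Rate on top 3: 0.7583. large seeds: 0.346 < 0.7583 → exclude; stop.
Optimal diet: forb seeds, grass seeds, medium seeds — 3 of 5 types.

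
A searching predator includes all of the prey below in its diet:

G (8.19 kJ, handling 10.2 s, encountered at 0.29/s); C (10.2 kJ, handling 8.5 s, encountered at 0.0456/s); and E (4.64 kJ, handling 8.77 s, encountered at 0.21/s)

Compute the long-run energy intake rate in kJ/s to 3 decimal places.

R = (0.29×8.19 + 0.0456×10.2 + 0.21×4.64) / (1 + 0.29×10.2 + 0.0456×8.5 + 0.21×8.77) = 3.815/6.187 = 0.6165 kJ/s.

0.617 kJ/s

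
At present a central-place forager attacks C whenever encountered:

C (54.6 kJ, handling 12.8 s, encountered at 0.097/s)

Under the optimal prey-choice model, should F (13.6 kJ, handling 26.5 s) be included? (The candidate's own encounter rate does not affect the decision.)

Current rate: (0.097×54.6)/(1 + 0.097×12.8) = 2.363 kJ/s.
Profitability of F: 13.6/26.5 = 0.5132 kJ/s.
0.5132 < 2.363, so adding F would lower the average — exclude it.

No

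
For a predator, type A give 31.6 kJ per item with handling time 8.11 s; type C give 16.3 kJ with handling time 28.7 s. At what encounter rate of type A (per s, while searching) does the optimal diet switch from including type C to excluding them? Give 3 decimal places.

0.021 per s

At the threshold, the rate on type A alone equals the profitability of type C: λ·31.6/(1 + λ·8.11) = 16.3/28.7 = 0.5679.
Rearranging, λ(31.6 − 0.5679×8.11) = 0.5679, so λ = 0.5679/26.99 = 0.02104 per s.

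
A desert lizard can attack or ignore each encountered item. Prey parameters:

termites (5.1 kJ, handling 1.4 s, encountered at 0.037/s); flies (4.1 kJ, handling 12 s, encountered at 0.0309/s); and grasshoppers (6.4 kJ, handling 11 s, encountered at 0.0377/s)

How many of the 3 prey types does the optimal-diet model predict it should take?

3

Profitabilities (E/h, kJ/s): termites 3.64, grasshoppers 0.582, flies 0.342. Add prey in this order while the next type's profitability exceeds the intake rate on those already taken.
Rate on top 1: 0.1794. grasshoppers: 0.582 > 0.1794 → include.
Rate on top 2: 0.2932. flies: 0.342 > 0.2932 → include.
Optimal diet: termites, grasshoppers, flies — 3 of 3 types.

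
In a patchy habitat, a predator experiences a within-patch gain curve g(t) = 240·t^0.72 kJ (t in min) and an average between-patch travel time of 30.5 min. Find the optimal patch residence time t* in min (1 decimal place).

78.4 min

By the marginal value theorem, leave when the instantaneous gain rate g'(t) equals the habitat-wide average g(t)/(T + t).
g'(t) = 0.72·240·t^-0.28. Setting 0.72·240·t^-0.28 = 240·t^0.72/(30.5+t) gives 0.72(30.5+t) = t, so 0.28·t = 0.72×30.5.
t* = 0.72×30.5/0.28 = 78.43 min.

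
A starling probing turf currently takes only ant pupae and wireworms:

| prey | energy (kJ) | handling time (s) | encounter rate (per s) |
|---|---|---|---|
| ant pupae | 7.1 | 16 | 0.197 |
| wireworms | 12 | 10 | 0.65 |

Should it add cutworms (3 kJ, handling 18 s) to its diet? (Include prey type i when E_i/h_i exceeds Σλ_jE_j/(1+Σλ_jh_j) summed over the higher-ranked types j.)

Current rate: (0.197×7.1 + 0.65×12)/(1 + 0.197×16 + 0.65×10) = 0.8636 kJ/s.
cutworms: E/h = 3/18 = 0.1667 kJ/s.
0.1667 < 0.8636, so adding cutworms would lower the average — exclude it.

No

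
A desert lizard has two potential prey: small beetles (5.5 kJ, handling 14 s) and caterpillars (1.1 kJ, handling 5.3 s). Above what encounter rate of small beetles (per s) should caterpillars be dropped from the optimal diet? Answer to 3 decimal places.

0.080 per s

The zero-one rule: include caterpillars iff E₂/h₂ > λE₁/(1+λh₁). Equality gives the switch point.
λE₁h₂ = E₂ + λE₂h₁ ⇒ λ = E₂/(E₁h₂ − E₂h₁) = 1.1/(29.15 − 15.4) = 0.08 per s.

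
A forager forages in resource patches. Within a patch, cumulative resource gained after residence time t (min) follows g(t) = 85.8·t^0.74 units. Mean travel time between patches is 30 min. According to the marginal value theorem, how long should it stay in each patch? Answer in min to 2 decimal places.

Optimal t* satisfies g'(t*) = g(t*)/(T + t*).
g'(t) = 0.74·85.8·t^-0.26. Setting 0.74·85.8·t^-0.26 = 85.8·t^0.74/(30+t) gives 0.74(30+t) = t, so 0.26·t = 0.74×30.
t* = 0.74×30/0.26 = 85.38 min.

85.38 min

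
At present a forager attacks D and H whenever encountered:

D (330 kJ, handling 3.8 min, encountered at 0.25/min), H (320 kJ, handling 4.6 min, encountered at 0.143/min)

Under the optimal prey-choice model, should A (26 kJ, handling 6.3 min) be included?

On D and H alone, R = ΣλE/(1+Σλh) = 128.3/2.608 = 49.18 kJ/min.
Profitability of A: 26/6.3 = 4.127 kJ/min.
4.127 < 49.18, so adding A would lower the average — exclude it.

No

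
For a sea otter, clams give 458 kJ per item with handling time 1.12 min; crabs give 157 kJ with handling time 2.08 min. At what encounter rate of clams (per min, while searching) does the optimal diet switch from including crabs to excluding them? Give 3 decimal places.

At the threshold, the rate on clams alone equals the profitability of crabs: λ·458/(1 + λ·1.12) = 157/2.08 = 75.48.
Rearranging, λ(458 − 75.48×1.12) = 75.48, so λ = 75.48/373.5 = 0.2021 per min.

0.202 per min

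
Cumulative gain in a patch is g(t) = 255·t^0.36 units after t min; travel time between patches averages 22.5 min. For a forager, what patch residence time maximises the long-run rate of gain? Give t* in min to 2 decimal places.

Optimal t* satisfies g'(t*) = g(t*)/(T + t*).
g'(t) = 0.36·255·t^-0.64. Setting 0.36·255·t^-0.64 = 255·t^0.36/(22.5+t) gives 0.36(22.5+t) = t, so 0.64·t = 0.36×22.5.
t* = 0.36×22.5/0.64 = 12.66 min.

12.66 min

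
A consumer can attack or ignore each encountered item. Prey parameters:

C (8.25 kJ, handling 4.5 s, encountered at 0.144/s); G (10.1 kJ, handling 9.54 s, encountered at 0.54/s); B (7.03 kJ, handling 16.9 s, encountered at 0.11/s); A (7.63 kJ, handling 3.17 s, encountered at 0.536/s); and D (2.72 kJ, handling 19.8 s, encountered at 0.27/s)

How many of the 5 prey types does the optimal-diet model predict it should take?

E/h in descending order: A 2.41, C 1.83, G 1.06, B 0.416, D 0.137 kJ/s. The optimal diet is the largest prefix of this list for which every included type satisfies E_i/h_i > R on the types above it.
Rate on top 1: 1.515. C: 1.83 > 1.515 → include.
Rate on top 2: 1.577. G: 1.06 < 1.577 → exclude; stop.
Optimal diet: A, C — 2 of 5 types.

2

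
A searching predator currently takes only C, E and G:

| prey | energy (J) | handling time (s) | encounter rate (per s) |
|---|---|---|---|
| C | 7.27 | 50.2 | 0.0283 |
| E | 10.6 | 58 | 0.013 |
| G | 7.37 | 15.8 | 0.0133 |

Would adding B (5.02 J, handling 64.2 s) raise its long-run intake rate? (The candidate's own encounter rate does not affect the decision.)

No

On C, E and G alone, R = ΣλE/(1+Σλh) = 0.4416/3.385 = 0.1305 J/s.
Profitability of B: 5.02/64.2 = 0.07819 J/s.
0.07819 < 0.1305, so adding B would lower the average — exclude it.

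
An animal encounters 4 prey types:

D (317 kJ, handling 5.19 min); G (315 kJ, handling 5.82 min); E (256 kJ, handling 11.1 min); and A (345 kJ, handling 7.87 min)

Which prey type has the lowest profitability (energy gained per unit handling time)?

E

Profitability E/h (kJ/min): D = 317/5.19 = 61.1, G = 315/5.82 = 54.1, E = 256/11.1 = 23.1, A = 345/7.87 = 43.8.
Ranked: D > G > A > E.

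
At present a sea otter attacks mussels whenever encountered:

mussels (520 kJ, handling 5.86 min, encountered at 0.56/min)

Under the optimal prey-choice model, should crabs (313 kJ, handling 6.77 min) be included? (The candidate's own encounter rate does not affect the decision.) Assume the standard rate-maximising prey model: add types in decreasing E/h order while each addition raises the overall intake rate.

Current rate: (0.56×520)/(1 + 0.56×5.86) = 68.01 kJ/min.
Profitability of crabs: 313/6.77 = 46.23 kJ/min.
Since 46.23 < R, time spent handling crabs is better spent searching.

No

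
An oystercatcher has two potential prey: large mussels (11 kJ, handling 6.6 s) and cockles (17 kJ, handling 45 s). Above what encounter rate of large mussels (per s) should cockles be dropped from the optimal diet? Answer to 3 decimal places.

Drop cockles once their profitability E₂/h₂ falls below the rate achievable on large mussels alone: E₂/h₂ = λE₁/(1 + λh₁).
Solve for λ: λE₁h₂ = E₂(1 + λh₁) → λ(E₁h₂ − E₂h₁) = E₂ → λ = E₂/(E₁h₂ − E₂h₁).
λ = 17/(11×45 − 17×6.6) = 17/382.8 = 0.04441 per s.

0.044 per s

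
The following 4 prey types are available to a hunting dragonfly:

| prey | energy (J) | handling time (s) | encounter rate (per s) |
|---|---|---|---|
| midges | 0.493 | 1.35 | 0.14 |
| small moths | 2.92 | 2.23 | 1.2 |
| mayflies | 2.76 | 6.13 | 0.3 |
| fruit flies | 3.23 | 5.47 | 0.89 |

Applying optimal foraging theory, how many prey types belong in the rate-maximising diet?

1

Rank by E/h (J/s): small moths 1.31, fruit flies 0.59, mayflies 0.45, midges 0.365. Include each in turn until the next type's E/h falls below the running intake rate.
Rate on top 1: 0.9532. fruit flies: 0.59 < 0.9532 → exclude; stop.
Optimal diet: small moths — 1 of 4 types.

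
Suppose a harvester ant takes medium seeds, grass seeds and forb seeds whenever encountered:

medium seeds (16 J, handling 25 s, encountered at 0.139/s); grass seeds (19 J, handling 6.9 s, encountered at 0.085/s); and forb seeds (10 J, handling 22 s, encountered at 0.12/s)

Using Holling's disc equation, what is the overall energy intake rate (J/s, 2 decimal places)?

R = Σλ_iE_i / (1 + Σλ_ih_i)
Numerator: 0.139×16 + 0.085×19 + 0.12×10 = 5.039
Denominator: 1 + 0.139×25 + 0.085×6.9 + 0.12×22 = 7.702
R = 5.039/7.702 = 0.6543 J/s

0.65 J/s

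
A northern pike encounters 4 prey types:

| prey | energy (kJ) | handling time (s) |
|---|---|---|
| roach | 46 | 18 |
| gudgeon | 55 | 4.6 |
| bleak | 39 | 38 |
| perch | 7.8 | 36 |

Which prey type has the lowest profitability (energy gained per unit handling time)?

Profitability E/h (kJ/s): roach = 46/18 = 2.56, gudgeon = 55/4.6 = 12, bleak = 39/38 = 1.03, perch = 7.8/36 = 0.217.
Ranked: gudgeon > roach > bleak > perch.

perch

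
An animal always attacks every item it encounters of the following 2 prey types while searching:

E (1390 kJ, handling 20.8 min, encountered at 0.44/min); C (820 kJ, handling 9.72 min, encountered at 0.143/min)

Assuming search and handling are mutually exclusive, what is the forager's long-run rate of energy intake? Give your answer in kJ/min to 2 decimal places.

63.15 kJ/min

Energy encountered per unit search time: 0.44×1390 + 0.143×820 = 728.9 kJ/min.
Handling time per unit search time: 0.44×20.8 + 0.143×9.72 = 10.54.
Rate = 728.9/(1 + 10.54) = 63.15 kJ/min.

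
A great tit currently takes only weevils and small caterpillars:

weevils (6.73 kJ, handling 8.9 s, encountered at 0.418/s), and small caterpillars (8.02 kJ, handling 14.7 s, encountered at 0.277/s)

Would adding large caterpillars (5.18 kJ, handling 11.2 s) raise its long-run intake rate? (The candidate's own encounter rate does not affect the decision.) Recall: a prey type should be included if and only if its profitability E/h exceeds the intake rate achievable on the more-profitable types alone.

No

Current rate: (0.418×6.73 + 0.277×8.02)/(1 + 0.418×8.9 + 0.277×14.7) = 0.5726 kJ/s.
large caterpillars: E/h = 5.18/11.2 = 0.4625 kJ/s.
0.4625 < 0.5726, so adding large caterpillars would lower the average — exclude it.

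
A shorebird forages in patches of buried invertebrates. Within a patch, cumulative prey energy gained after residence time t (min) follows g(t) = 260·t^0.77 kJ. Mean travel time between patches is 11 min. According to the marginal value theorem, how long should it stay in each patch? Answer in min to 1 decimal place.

Maximise g(t)/(T+t): set derivative to zero → g'(t)(T+t) = g(t).
g'(t) = 0.77·260·t^-0.23. Setting 0.77·260·t^-0.23 = 260·t^0.77/(11+t) gives 0.77(11+t) = t, so 0.23·t = 0.77×11.
t* = 0.77×11/0.23 = 36.83 min.

36.8 min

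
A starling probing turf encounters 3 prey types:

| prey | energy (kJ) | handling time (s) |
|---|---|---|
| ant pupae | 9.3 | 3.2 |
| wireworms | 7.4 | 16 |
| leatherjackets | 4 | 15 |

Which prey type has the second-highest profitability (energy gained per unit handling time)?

In descending order of E/h:
ant pupae: 9.3/3.2 = 2.91 kJ/s
wireworms: 7.4/16 = 0.463 kJ/s
leatherjackets: 4/15 = 0.267 kJ/s

wireworms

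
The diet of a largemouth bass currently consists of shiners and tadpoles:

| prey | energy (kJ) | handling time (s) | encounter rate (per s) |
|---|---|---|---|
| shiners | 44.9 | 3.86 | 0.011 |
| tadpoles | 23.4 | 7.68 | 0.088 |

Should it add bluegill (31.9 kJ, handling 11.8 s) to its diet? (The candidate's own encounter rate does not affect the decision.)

Intake rate on the current diet: R = (0.011×44.9 + 0.088×23.4) / (1 + 0.011×3.86 + 0.088×7.68) = 2.553/1.718 = 1.486 kJ/s.
bluegill: E/h = 31.9/11.8 = 2.703 kJ/s.
Since 2.703 > R, including bluegill increases the long-run rate.

Yes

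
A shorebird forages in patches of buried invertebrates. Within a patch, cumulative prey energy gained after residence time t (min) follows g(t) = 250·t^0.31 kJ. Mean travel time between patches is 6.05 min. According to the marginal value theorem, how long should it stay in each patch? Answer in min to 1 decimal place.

Optimal t* satisfies g'(t*) = g(t*)/(T + t*).
g'(t) = 0.31·250·t^-0.69. Setting 0.31·250·t^-0.69 = 250·t^0.31/(6.05+t) gives 0.31(6.05+t) = t, so 0.69·t = 0.31×6.05.
t* = 0.31×6.05/0.69 = 2.718 min.

2.7 min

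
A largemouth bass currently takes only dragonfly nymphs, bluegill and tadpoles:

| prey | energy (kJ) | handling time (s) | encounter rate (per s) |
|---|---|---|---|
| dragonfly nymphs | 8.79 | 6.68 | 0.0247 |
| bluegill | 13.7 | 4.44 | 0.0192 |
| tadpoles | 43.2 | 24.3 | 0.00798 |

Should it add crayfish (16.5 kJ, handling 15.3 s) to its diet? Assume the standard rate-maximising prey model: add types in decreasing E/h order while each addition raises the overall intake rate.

Yes

Current rate: (0.0247×8.79 + 0.0192×13.7 + 0.00798×43.2)/(1 + 0.0247×6.68 + 0.0192×4.44 + 0.00798×24.3) = 0.5712 kJ/s.
crayfish: E/h = 16.5/15.3 = 1.078 kJ/s.
1.078 > 0.5712, so adding crayfish raises the average — include it.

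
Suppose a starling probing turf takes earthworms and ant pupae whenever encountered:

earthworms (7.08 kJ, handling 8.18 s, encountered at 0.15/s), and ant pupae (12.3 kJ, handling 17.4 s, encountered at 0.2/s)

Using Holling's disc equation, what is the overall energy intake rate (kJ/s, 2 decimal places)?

Energy encountered per unit search time: 0.15×7.08 + 0.2×12.3 = 3.522 kJ/s.
Handling time per unit search time: 0.15×8.18 + 0.2×17.4 = 4.707.
Rate = 3.522/(1 + 4.707) = 0.6171 kJ/s.

0.62 kJ/s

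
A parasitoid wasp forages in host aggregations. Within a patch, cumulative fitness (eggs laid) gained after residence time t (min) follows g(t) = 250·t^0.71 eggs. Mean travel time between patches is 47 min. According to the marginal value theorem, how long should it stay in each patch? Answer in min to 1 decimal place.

115.1 min

Maximise g(t)/(T+t): set derivative to zero → g'(t)(T+t) = g(t).
g'(t) = 0.71·250·t^-0.29. Setting 0.71·250·t^-0.29 = 250·t^0.71/(47+t) gives 0.71(47+t) = t, so 0.29·t = 0.71×47.
t* = 0.71×47/0.29 = 115.1 min.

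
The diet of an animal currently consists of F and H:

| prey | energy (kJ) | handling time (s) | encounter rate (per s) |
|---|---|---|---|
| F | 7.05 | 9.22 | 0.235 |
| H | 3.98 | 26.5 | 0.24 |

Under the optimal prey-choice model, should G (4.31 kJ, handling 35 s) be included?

No

On F and H alone, R = ΣλE/(1+Σλh) = 2.612/9.527 = 0.2742 kJ/s.
G: E/h = 4.31/35 = 0.1231 kJ/s.
Since 0.1231 < R, time spent handling G is better spent searching.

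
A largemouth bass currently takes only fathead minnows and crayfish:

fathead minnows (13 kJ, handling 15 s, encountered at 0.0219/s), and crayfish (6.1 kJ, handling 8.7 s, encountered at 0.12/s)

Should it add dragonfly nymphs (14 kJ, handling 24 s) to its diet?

On fathead minnows and crayfish alone, R = ΣλE/(1+Σλh) = 1.017/2.372 = 0.4285 kJ/s.
Profitability of dragonfly nymphs: 14/24 = 0.5833 kJ/s.
Since 0.5833 > R, including dragonfly nymphs increases the long-run rate.

Yes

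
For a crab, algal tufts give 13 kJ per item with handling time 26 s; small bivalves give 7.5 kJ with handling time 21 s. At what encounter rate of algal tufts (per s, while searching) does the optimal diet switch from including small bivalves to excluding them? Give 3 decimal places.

The zero-one rule: include small bivalves iff E₂/h₂ > λE₁/(1+λh₁). Equality gives the switch point.
λE₁h₂ = E₂ + λE₂h₁ ⇒ λ = E₂/(E₁h₂ − E₂h₁) = 7.5/(273 − 195) = 0.09615 per s.

0.096 per s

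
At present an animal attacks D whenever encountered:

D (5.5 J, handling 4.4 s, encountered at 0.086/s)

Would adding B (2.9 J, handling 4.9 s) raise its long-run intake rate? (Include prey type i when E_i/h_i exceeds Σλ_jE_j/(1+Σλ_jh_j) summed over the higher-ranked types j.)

Intake rate on the current diet: R = (0.086×5.5) / (1 + 0.086×4.4) = 0.473/1.378 = 0.3432 J/s.
Profitability of B: 2.9/4.9 = 0.5918 J/s.
0.5918 > 0.3432, so adding B raises the average — include it.

Yes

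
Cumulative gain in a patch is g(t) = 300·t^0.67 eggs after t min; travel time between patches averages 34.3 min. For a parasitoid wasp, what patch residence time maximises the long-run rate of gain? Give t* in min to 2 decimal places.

Maximise g(t)/(T+t): set derivative to zero → g'(t)(T+t) = g(t).
g'(t) = 0.67·300·t^-0.33. Setting 0.67·300·t^-0.33 = 300·t^0.67/(34.3+t) gives 0.67(34.3+t) = t, so 0.33·t = 0.67×34.3.
t* = 0.67×34.3/0.33 = 69.64 min.

69.64 min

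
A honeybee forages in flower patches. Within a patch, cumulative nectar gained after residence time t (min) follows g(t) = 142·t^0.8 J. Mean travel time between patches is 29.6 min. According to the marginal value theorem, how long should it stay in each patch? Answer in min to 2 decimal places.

Maximise g(t)/(T+t): set derivative to zero → g'(t)(T+t) = g(t).
g'(t) = 0.8·142·t^-0.2. Setting 0.8·142·t^-0.2 = 142·t^0.8/(29.6+t) gives 0.8(29.6+t) = t, so 0.20·t = 0.8×29.6.
t* = 0.8×29.6/0.20 = 118.4 min.

118.40 min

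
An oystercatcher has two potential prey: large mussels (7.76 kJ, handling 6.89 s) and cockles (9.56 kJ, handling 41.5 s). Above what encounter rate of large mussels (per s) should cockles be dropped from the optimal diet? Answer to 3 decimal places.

0.037 per s

The zero-one rule: include cockles iff E₂/h₂ > λE₁/(1+λh₁). Equality gives the switch point.
λE₁h₂ = E₂ + λE₂h₁ ⇒ λ = E₂/(E₁h₂ − E₂h₁) = 9.56/(322 − 65.87) = 0.03732 per s.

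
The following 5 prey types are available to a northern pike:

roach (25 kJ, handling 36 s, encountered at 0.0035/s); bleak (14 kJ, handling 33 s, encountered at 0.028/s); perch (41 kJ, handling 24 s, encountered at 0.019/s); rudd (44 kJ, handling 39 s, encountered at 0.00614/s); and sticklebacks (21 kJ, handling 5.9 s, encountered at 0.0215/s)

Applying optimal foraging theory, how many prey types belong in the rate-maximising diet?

Profitabilities (E/h, kJ/s): sticklebacks 3.56, perch 1.71, rudd 1.13, roach 0.694, bleak 0.424. Add prey in this order while the next type's profitability exceeds the intake rate on those already taken.
Rate on top 1: 0.4007. perch: 1.71 > 0.4007 → include.
Rate on top 2: 0.7774. rudd: 1.13 > 0.7774 → include.
Rate on top 3: 0.8235. roach: 0.694 < 0.8235 → exclude; stop.
Optimal diet: sticklebacks, perch, rudd — 3 of 5 types.

3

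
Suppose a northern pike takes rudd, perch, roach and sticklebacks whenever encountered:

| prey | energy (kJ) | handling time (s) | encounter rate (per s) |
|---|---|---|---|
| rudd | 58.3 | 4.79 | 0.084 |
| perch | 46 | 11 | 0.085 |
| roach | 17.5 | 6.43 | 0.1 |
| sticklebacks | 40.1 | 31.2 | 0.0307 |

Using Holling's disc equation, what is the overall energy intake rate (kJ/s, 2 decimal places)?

R = Σλ_iE_i / (1 + Σλ_ih_i)
Numerator: 0.084×58.3 + 0.085×46 + 0.1×17.5 + 0.0307×40.1 = 11.79
Denominator: 1 + 0.084×4.79 + 0.085×11 + 0.1×6.43 + 0.0307×31.2 = 3.938
R = 11.79/3.938 = 2.993 kJ/s

2.99 kJ/s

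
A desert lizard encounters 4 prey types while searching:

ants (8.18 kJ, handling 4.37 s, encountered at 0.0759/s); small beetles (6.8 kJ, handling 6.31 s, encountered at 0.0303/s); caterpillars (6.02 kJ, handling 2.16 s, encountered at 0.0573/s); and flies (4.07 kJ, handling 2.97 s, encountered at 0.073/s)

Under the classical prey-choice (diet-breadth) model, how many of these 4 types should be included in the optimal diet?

Rank by E/h (kJ/s): caterpillars 2.79, ants 1.87, flies 1.37, small beetles 1.08. Include each in turn until the next type's E/h falls below the running intake rate.
Rate on top 1: 0.307. ants: 1.87 > 0.307 → include.
Rate on top 2: 0.6636. flies: 1.37 > 0.6636 → include.
Rate on top 3: 0.7552. small beetles: 1.08 > 0.7552 → include.
Optimal diet: caterpillars, ants, flies, small beetles — 4 of 4 types.

4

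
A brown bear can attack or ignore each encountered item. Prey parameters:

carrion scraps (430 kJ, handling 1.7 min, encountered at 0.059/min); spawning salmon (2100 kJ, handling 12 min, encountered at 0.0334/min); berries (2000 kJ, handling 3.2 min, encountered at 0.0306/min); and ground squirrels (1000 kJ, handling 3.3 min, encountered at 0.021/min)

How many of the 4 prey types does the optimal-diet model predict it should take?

Rank by E/h (kJ/min): berries 625, ground squirrels 303, carrion scraps 253, spawning salmon 175. Include each in turn until the next type's E/h falls below the running intake rate.
Rate on top 1: 55.74. ground squirrels: 303 > 55.74 → include.
Rate on top 2: 70.42. carrion scraps: 253 > 70.42 → include.
Rate on top 3: 84.87. spawning salmon: 175 > 84.87 → include.
Optimal diet: berries, ground squirrels, carrion scraps, spawning salmon — 4 of 4 types.

4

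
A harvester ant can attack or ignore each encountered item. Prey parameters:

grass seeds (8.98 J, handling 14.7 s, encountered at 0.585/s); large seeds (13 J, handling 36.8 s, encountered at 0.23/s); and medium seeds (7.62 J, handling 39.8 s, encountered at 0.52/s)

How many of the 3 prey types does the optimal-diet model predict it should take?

E/h in descending order: grass seeds 0.611, large seeds 0.353, medium seeds 0.191 J/s. The optimal diet is the largest prefix of this list for which every included type satisfies E_i/h_i > R on the types above it.
Rate on top 1: 0.5472. large seeds: 0.353 < 0.5472 → exclude; stop.
Optimal diet: grass seeds — 1 of 3 types.

1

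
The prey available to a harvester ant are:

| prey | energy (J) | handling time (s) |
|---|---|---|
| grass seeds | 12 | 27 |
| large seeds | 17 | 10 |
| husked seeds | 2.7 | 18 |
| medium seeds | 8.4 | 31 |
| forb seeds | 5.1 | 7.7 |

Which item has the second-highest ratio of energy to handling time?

Profitability E/h (J/s): grass seeds = 12/27 = 0.444, large seeds = 17/10 = 1.7, husked seeds = 2.7/18 = 0.15, medium seeds = 8.4/31 = 0.271, forb seeds = 5.1/7.7 = 0.662.
Ranked: large seeds > forb seeds > grass seeds > medium seeds > husked seeds.

forb seeds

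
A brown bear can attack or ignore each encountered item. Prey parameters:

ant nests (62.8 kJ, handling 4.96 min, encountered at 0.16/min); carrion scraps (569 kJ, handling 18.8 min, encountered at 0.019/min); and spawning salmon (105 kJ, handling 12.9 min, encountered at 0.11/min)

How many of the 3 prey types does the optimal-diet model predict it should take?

Profitabilities (E/h, kJ/min): carrion scraps 30.3, ant nests 12.7, spawning salmon 8.14. Add prey in this order while the next type's profitability exceeds the intake rate on those already taken.
Rate on top 1: 7.966. ant nests: 12.7 > 7.966 → include.
Rate on top 2: 9.698. spawning salmon: 8.14 < 9.698 → exclude; stop.
Optimal diet: carrion scraps, ant nests — 2 of 3 types.

2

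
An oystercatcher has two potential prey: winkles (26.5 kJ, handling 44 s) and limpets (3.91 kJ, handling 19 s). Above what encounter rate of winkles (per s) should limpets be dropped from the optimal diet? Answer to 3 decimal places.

The zero-one rule: include limpets iff E₂/h₂ > λE₁/(1+λh₁). Equality gives the switch point.
λE₁h₂ = E₂ + λE₂h₁ ⇒ λ = E₂/(E₁h₂ − E₂h₁) = 3.91/(503.5 − 172) = 0.0118 per s.

0.012 per s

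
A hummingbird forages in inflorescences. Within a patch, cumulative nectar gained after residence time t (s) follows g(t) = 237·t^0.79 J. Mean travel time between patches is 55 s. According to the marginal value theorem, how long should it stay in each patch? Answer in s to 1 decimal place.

Optimal t* satisfies g'(t*) = g(t*)/(T + t*).
g'(t) = 0.79·237·t^-0.21. Setting 0.79·237·t^-0.21 = 237·t^0.79/(55+t) gives 0.79(55+t) = t, so 0.21·t = 0.79×55.
t* = 0.79×55/0.21 = 206.9 s.

206.9 s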